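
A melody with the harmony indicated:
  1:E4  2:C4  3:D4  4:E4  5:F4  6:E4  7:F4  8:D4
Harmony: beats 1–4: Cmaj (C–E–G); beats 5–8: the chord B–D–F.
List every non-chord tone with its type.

The harmony at that moment is C major triad (C, E, G); D4 is not a chord tone.
It is approached by step up from C4 and left by step up to E4.
Step in, step out in the same direction — a passing tone.
The harmony at that moment is B diminished triad (B, D, F); E4 is not a chord tone.
It is approached by step down from F4 and left by step up to F4.
Step away and step back to the same note — a neighbor tone (lower neighbor).

D4 (beat 3) — passing tone; E4 (beat 6) — neighbor tone.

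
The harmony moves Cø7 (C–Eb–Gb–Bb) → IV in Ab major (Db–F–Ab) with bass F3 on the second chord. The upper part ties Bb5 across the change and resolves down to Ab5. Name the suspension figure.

At the second chord the bass is F3. The suspended Bb5 lies a fourth above the bass; after resolving down by step to Ab5, the interval above the bass becomes a third.
Suspension figures are named by those two intervals: 4–3.

4–3 suspension.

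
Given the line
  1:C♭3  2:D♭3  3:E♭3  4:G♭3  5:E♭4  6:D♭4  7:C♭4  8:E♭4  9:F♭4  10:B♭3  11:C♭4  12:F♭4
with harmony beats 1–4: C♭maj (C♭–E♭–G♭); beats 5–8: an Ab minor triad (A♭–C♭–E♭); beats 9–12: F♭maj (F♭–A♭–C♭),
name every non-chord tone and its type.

The harmony at that moment is C♭ major triad (C♭, E♭, G♭); D♭3 is not a chord tone.
It is approached by step up from C♭3 and left by step up to E♭3.
Step in, step out in the same direction — a passing tone.
The harmony at that moment is A♭ minor triad (A♭, C♭, E♭); D♭4 is not a chord tone.
It is approached by step down from E♭4 and left by step down to C♭4.
Step in, step out in the same direction — a passing tone.
The harmony at that moment is F♭ major triad (F♭, A♭, C♭); B♭3 is not a chord tone.
It is approached by leap down from F♭4 and left by step up to C♭4.
Leap in, step out — an appoggiatura.

D♭3 (beat 2) — passing tone; D♭4 (beat 6) — passing tone; B♭3 (beat 10) — appoggiatura.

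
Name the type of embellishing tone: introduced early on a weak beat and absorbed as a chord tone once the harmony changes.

Approach: ahead of the chord change (typically by step), so it is dissonant against the current harmony. Departure: none — the same pitch is restated or held and is a chord tone of the new harmony.
Dissonant first, consonant once the harmony catches up: the note simply arrives early — an anticipation. (The reverse timing, consonant first and dissonant after the change, would be a suspension or retardation.)

Anticipation.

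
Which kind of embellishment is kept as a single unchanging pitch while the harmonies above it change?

Approach: none. Departure: none — a single pitch is sustained while the chords change around it, passing through harmonies that do not contain it.
No melodic motion at all; the dissonance is created entirely by the moving harmonies against the stationary note — a pedal tone (pedal point).

Pedal tone.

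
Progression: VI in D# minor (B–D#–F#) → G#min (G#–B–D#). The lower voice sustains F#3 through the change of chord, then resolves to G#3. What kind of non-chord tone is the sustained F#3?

The harmony at that moment is G# minor triad (G#, B, D#); F#3 is not a chord tone.
It is held over (the same pitch as the preceding F#3) and left by step up to G#3.
Held over from the previous chord and resolving up by step — a retardation.

F#3 is a retardation.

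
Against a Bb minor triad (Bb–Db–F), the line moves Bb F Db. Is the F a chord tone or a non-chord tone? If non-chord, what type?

Bb minor triad contains Bb, Db, F; F is the fifth, so it is a chord tone.

Chord tone (the fifth of Bb minor triad).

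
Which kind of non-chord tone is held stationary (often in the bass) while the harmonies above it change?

Pedal tone.

Approach: none. Departure: none — a single pitch is sustained while the chords change around it, passing through harmonies that do not contain it.
No melodic motion at all; the dissonance is created entirely by the moving harmonies against the stationary note — a pedal tone (pedal point).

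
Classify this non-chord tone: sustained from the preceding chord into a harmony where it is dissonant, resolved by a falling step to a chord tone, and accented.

Approach: by preparation — the pitch is first a chord tone, then held (tied or repeated) while the harmony changes under it. Departure: down by step. Metric position: strong.
A prepared dissonance that resolves downward by step — a suspension. (The same figure resolving upward would be a retardation.)

Suspension.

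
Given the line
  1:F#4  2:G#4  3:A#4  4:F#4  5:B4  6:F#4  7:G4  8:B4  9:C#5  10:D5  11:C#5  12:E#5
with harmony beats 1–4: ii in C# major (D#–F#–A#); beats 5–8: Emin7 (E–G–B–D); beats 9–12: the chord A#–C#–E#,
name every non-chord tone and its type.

G#4 (beat 2) — passing tone; F#4 (beat 6) — appoggiatura; D5 (beat 10) — neighbor tone.

The harmony at that moment is D# minor triad (D#, F#, A#); G#4 is not a chord tone.
It is approached by step up from F#4 and left by step up to A#4.
Step in, step out in the same direction — a passing tone.
The harmony at that moment is E minor seventh chord (E, G, B, D); F#4 is not a chord tone.
It is approached by leap down from B4 and left by step up to G4.
Leap in, step out — an appoggiatura.
The harmony at that moment is A# minor triad (A#, C#, E#); D5 is not a chord tone.
It is approached by step up from C#5 and left by step down to C#5.
Step away and step back to the same note — a neighbor tone (upper neighbor).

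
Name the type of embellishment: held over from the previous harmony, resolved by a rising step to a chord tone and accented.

Approach: by preparation — the pitch is first a chord tone, then held (tied or repeated) while the harmony changes under it. Departure: up by step. Metric position: strong.
A prepared dissonance that resolves upward by step — a retardation. (The same figure resolving downward would be a suspension.)

Retardation.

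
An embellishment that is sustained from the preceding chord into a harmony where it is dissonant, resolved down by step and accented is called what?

Suspension.

Approach: by preparation — the pitch is first a chord tone, then held (tied or repeated) while the harmony changes under it. Departure: down by step. Metric position: strong.
A prepared dissonance that resolves downward by step — a suspension. (The same figure resolving upward would be a retardation.)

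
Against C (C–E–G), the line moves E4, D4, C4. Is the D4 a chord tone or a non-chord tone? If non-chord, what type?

The harmony at that moment is C major triad (C, E, G); D4 is not a chord tone.
It is approached by step down from E4 and left by step down to C4.
Step in, step out in the same direction — a passing tone.

Non-chord tone — a passing tone.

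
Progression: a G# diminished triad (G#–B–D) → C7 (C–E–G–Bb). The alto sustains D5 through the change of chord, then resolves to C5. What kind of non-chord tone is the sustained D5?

The harmony at that moment is C dominant seventh chord (C, E, G, Bb); D5 is not a chord tone.
It is held over (the same pitch as the preceding D5) and left by step down to C5.
Held over from the previous chord and resolving down by step — a suspension.

D5 is a suspension.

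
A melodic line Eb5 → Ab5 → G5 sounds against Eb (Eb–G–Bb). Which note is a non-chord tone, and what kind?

Ab5 is an appoggiatura.

The harmony at that moment is Eb major triad (Eb, G, Bb); Ab5 is not a chord tone.
It is approached by leap up from Eb5 and left by step down to G5.
Leap in, step out — an appoggiatura.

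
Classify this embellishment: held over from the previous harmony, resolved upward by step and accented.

Approach: by preparation — the pitch is first a chord tone, then held (tied or repeated) while the harmony changes under it. Departure: up by step. Metric position: strong.
A prepared dissonance that resolves upward by step — a retardation. (The same figure resolving downward would be a suspension.)

Retardation.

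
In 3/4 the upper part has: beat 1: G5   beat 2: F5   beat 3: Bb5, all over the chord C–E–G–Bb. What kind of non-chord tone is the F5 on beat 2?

Escape tone.

The harmony at that moment is C dominant seventh chord (C, E, G, Bb); F5 is not a chord tone.
It is approached by step down from G5 and left by leap up to Bb5.
Step in, leap out, on a weak beat — an escape tone.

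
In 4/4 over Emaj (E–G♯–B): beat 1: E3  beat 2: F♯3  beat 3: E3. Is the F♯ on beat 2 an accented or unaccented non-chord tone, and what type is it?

The harmony at that moment is E major triad (E, G♯, B); F♯3 is not a chord tone.
It is approached by step up from E3 and left by step down to E3.
Step away and step back to the same note — a neighbor tone (upper neighbor).
It falls on a weak beat, so it is unaccented.

Unaccented neighbor tone.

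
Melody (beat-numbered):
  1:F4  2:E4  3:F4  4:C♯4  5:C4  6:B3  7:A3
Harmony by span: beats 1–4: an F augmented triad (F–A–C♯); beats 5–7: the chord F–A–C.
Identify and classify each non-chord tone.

The harmony at that moment is F augmented triad (F, A, C♯); E4 is not a chord tone.
It is approached by step down from F4 and left by step up to F4.
Step away and step back to the same note — a neighbor tone (lower neighbor).
The harmony at that moment is F major triad (F, A, C); B3 is not a chord tone.
It is approached by step down from C4 and left by step down to A3.
Step in, step out in the same direction — a passing tone.

E4 (beat 2) — neighbor tone; B3 (beat 6) — passing tone.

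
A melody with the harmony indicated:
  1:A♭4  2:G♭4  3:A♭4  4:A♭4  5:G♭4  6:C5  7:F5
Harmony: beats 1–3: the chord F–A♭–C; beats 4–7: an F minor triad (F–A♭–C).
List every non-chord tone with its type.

G♭4 (beat 2) — neighbor tone; G♭4 (beat 5) — escape tone.

The harmony at that moment is F minor triad (F, A♭, C); G♭4 is not a chord tone.
It is approached by step down from A♭4 and left by step up to A♭4.
Step away and step back to the same note — a neighbor tone (lower neighbor).
The harmony at that moment is F minor triad (F, A♭, C); G♭4 is not a chord tone.
It is approached by step down from A♭4 and left by leap up to C5.
Step in, leap out — an escape tone.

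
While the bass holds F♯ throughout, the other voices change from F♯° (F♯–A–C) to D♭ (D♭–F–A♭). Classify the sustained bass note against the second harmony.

Pedal tone (pedal point).

The harmony at that moment is D♭ major triad (D♭, F, A♭); F♯ is not a chord tone.
It is held over (the same pitch as the preceding F♯) and then sustained as the same pitch into the next harmony.
Sustained through a change of harmony — a pedal tone.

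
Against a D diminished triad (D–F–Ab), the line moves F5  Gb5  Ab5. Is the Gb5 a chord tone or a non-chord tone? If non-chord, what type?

The harmony at that moment is D diminished triad (D, F, Ab); Gb5 is not a chord tone.
It is approached by step up from F5 and left by step up to Ab5.
Step in, step out in the same direction — a passing tone.

Non-chord tone — a passing tone.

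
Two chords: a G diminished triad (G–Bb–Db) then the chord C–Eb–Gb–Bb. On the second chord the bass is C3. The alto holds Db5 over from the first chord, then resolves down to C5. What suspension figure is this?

At the second chord the bass is C3. The suspended Db5 lies a ninth above the bass; after resolving down by step to C5, the interval above the bass becomes an octave.
Suspension figures are named by those two intervals: 9–8.

9–8 suspension.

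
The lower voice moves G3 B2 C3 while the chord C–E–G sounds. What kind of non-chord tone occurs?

B2 is an appoggiatura.

The harmony at that moment is C major triad (C, E, G); B2 is not a chord tone.
It is approached by leap down from G3 and left by step up to C3.
Leap in, step out — an appoggiatura.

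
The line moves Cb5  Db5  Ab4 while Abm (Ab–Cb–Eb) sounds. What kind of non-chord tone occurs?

Db5 is an escape tone.

The harmony at that moment is Ab minor triad (Ab, Cb, Eb); Db5 is not a chord tone.
It is approached by step up from Cb5 and left by leap down to Ab4.
Step in, leap out — an escape tone.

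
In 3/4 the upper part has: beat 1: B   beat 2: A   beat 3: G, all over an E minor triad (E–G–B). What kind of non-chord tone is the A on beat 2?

The harmony at that moment is E minor triad (E, G, B); A is not a chord tone.
It is approached by step down from B and left by step down to G.
Step in, step out in the same direction — a passing tone.

Passing tone.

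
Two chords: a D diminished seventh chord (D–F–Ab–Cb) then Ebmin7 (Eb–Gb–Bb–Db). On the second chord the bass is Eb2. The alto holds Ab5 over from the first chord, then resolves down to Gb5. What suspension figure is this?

4–3 suspension.

At the second chord the bass is Eb2. The suspended Ab5 lies a fourth above the bass; after resolving down by step to Gb5, the interval above the bass becomes a third.
Suspension figures are named by those two intervals: 4–3.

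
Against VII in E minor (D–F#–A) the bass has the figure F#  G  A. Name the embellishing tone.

G is a passing tone.

The harmony at that moment is D major triad (D, F#, A); G is not a chord tone.
It is approached by step up from F# and left by step up to A.
Step in, step out in the same direction — a passing tone.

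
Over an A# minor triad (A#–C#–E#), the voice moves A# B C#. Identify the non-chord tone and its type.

B is a passing tone.

The harmony at that moment is A# minor triad (A#, C#, E#); B is not a chord tone.
It is approached by step up from A# and left by step up to C#.
Step in, step out in the same direction — a passing tone.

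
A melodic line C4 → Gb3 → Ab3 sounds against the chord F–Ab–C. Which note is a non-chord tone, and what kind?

The harmony at that moment is F minor triad (F, Ab, C); Gb3 is not a chord tone.
It is approached by leap down from C4 and left by step up to Ab3.
Leap in, step out — an appoggiatura.

Gb3 is an appoggiatura.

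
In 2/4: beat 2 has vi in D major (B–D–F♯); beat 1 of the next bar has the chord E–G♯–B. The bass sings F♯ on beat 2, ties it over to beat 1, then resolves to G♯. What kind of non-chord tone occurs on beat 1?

Retardation.

The harmony at that moment is E major triad (E, G♯, B); F♯ is not a chord tone.
It is held over (the same pitch as the preceding F♯) and left by step up to G♯.
Held over from the previous chord and resolving up by step — a retardation.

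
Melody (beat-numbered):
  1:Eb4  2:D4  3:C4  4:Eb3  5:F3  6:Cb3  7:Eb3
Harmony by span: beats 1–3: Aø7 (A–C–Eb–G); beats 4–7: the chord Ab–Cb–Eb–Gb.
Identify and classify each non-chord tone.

The harmony at that moment is A half-diminished seventh chord (A, C, Eb, G); D4 is not a chord tone.
It is approached by step down from Eb4 and left by step down to C4.
Step in, step out in the same direction — a passing tone.
The harmony at that moment is Ab minor seventh chord (Ab, Cb, Eb, Gb); F3 is not a chord tone.
It is approached by step up from Eb3 and left by leap down to Cb3.
Step in, leap out — an escape tone.

D4 (beat 2) — passing tone; F3 (beat 5) — escape tone.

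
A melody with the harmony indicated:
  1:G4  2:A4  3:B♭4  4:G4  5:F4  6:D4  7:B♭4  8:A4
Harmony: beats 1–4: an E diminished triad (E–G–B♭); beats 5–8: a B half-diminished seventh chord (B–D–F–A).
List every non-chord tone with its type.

A4 (beat 2) — passing tone; B♭4 (beat 7) — appoggiatura.

The harmony at that moment is E diminished triad (E, G, B♭); A4 is not a chord tone.
It is approached by step up from G4 and left by step up to B♭4.
Step in, step out in the same direction — a passing tone.
The harmony at that moment is B half-diminished seventh chord (B, D, F, A); B♭4 is not a chord tone.
It is approached by leap up from D4 and left by step down to A4.
Leap in, step out — an appoggiatura.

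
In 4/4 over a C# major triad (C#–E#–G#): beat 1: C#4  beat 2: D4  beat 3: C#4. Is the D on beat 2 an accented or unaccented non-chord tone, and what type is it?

Unaccented neighbor tone.

The harmony at that moment is C# major triad (C#, E#, G#); D4 is not a chord tone.
It is approached by step up from C#4 and left by step down to C#4.
Step away and step back to the same note — a neighbor tone (upper neighbor).
It falls on a weak beat, so it is unaccented.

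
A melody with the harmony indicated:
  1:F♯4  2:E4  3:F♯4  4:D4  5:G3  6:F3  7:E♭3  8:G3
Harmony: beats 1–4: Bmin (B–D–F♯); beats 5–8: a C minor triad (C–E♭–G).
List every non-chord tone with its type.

E4 (beat 2) — neighbor tone; F3 (beat 6) — passing tone.

The harmony at that moment is B minor triad (B, D, F♯); E4 is not a chord tone.
It is approached by step down from F♯4 and left by step up to F♯4.
Step away and step back to the same note — a neighbor tone (lower neighbor).
The harmony at that moment is C minor triad (C, E♭, G); F3 is not a chord tone.
It is approached by step down from G3 and left by step down to E♭3.
Step in, step out in the same direction — a passing tone.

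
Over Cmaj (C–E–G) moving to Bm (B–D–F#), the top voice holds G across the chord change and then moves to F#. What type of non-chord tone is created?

G is a suspension.

The harmony at that moment is B minor triad (B, D, F#); G is not a chord tone.
It is held over (the same pitch as the preceding G) and left by step down to F#.
Held over from the previous chord and resolving down by step — a suspension.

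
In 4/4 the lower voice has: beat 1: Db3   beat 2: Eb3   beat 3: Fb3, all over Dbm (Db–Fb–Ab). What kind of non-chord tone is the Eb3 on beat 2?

The harmony at that moment is Db minor triad (Db, Fb, Ab); Eb3 is not a chord tone.
It is approached by step up from Db3 and left by step up to Fb3.
Step in, step out in the same direction — a passing tone.

Passing tone.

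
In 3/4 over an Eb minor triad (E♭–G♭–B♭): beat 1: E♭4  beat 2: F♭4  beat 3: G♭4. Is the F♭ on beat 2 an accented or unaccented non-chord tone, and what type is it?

Unaccented passing tone.

The harmony at that moment is E♭ minor triad (E♭, G♭, B♭); F♭4 is not a chord tone.
It is approached by step up from E♭4 and left by step up to G♭4.
Step in, step out in the same direction — a passing tone.
It falls on a weak beat, so it is unaccented.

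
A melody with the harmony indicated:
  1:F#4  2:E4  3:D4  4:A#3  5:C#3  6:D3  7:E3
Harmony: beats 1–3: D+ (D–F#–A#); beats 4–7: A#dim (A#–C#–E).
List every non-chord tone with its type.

The harmony at that moment is D augmented triad (D, F#, A#); E4 is not a chord tone.
It is approached by step down from F#4 and left by step down to D4.
Step in, step out in the same direction — a passing tone.
The harmony at that moment is A# diminished triad (A#, C#, E); D3 is not a chord tone.
It is approached by step up from C#3 and left by step up to E3.
Step in, step out in the same direction — a passing tone.

E4 (beat 2) — passing tone; D3 (beat 6) — passing tone.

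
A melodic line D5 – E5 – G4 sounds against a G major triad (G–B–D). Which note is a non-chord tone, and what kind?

E5 is an escape tone.

The harmony at that moment is G major triad (G, B, D); E5 is not a chord tone.
It is approached by step up from D5 and left by leap down to G4.
Step in, leap out — an escape tone.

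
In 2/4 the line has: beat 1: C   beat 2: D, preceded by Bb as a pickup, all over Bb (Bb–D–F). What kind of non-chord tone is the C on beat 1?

The harmony at that moment is Bb major triad (Bb, D, F); C is not a chord tone.
It is approached by step up from Bb and left by step up to D.
Step in, step out in the same direction — a passing tone.

Passing tone.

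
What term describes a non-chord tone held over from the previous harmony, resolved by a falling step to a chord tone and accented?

Suspension.

Approach: by preparation — the pitch is first a chord tone, then held (tied or repeated) while the harmony changes under it. Departure: down by step. Metric position: strong.
A prepared dissonance that resolves downward by step — a suspension. (The same figure resolving upward would be a retardation.)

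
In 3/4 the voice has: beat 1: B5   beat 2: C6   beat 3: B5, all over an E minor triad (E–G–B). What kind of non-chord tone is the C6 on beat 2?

The harmony at that moment is E minor triad (E, G, B); C6 is not a chord tone.
It is approached by step up from B5 and left by step down to B5.
Step away and step back to the same note — a neighbor tone (upper neighbor).

Upper neighbor tone.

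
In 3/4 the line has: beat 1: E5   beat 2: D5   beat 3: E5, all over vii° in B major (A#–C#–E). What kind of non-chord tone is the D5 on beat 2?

Lower neighbor tone.

The harmony at that moment is A# diminished triad (A#, C#, E); D5 is not a chord tone.
It is approached by step down from E5 and left by step up to E5.
Step away and step back to the same note — a neighbor tone (lower neighbor).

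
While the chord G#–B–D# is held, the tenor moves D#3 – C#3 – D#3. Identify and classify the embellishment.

The harmony at that moment is G# minor triad (G#, B, D#); C#3 is not a chord tone.
It is approached by step down from D#3 and left by step up to D#3.
Step away and step back to the same note — a neighbor tone (lower neighbor).

C#3 is a neighbor tone.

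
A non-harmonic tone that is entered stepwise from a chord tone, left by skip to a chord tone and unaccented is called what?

Escape tone.

Approach: by step. Departure: by leap. Metric position: weak.
Step in, leap out, from a weak position — an escape tone (échappée). (It is the mirror image of the appoggiatura, which leaps in and steps out on a strong beat.)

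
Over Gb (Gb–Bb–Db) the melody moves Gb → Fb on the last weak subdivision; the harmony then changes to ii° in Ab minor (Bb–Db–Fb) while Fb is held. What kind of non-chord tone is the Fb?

Fb is an anticipation.

The harmony at that moment is Gb major triad (Gb, Bb, Db); Fb is not a chord tone.
It is approached by step down from Gb and then sustained as the same pitch into the next harmony.
Arriving early and becoming a chord tone when the harmony changes — an anticipation.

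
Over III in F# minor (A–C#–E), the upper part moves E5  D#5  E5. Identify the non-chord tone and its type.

D#5 is a neighbor tone.

The harmony at that moment is A major triad (A, C#, E); D#5 is not a chord tone.
It is approached by step down from E5 and left by step up to E5.
Step away and step back to the same note — a neighbor tone (lower neighbor).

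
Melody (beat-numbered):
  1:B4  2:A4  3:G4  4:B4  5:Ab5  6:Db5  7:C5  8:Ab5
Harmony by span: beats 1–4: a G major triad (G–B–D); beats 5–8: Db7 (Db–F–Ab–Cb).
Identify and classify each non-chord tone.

The harmony at that moment is G major triad (G, B, D); A4 is not a chord tone.
It is approached by step down from B4 and left by step down to G4.
Step in, step out in the same direction — a passing tone.
The harmony at that moment is Db dominant seventh chord (Db, F, Ab, Cb); C5 is not a chord tone.
It is approached by step down from Db5 and left by leap up to Ab5.
Step in, leap out — an escape tone.

A4 (beat 2) — passing tone; C5 (beat 7) — escape tone.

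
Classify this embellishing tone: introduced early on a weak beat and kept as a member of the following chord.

Anticipation.

Approach: ahead of the chord change (typically by step), so it is dissonant against the current harmony. Departure: none — the same pitch is restated or held and is a chord tone of the new harmony.
Dissonant first, consonant once the harmony catches up: the note simply arrives early — an anticipation. (The reverse timing, consonant first and dissonant after the change, would be a suspension or retardation.)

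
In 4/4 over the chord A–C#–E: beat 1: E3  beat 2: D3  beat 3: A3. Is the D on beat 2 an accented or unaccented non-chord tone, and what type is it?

Unaccented escape tone.

The harmony at that moment is A major triad (A, C#, E); D3 is not a chord tone.
It is approached by step down from E3 and left by leap up to A3.
Step in, leap out — an escape tone.
It falls on a weak beat, so it is unaccented.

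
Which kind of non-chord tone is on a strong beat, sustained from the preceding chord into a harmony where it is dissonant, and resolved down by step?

Approach: by preparation — the pitch is first a chord tone, then held (tied or repeated) while the harmony changes under it. Departure: down by step. Metric position: strong.
A prepared dissonance that resolves downward by step — a suspension. (The same figure resolving upward would be a retardation.)

Suspension.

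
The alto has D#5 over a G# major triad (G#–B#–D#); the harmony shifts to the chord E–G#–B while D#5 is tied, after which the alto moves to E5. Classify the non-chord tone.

D#5 is a retardation.

The harmony at that moment is E major triad (E, G#, B); D#5 is not a chord tone.
It is held over (the same pitch as the preceding D#5) and left by step up to E5.
Held over from the previous chord and resolving up by step — a retardation.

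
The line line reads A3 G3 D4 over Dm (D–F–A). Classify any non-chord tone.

The harmony at that moment is D minor triad (D, F, A); G3 is not a chord tone.
It is approached by step down from A3 and left by leap up to D4.
Step in, leap out — an escape tone.

G3 is an escape tone.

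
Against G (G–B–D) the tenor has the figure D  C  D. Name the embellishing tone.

The harmony at that moment is G major triad (G, B, D); C is not a chord tone.
It is approached by step down from D and left by step up to D.
Step away and step back to the same note — a neighbor tone (lower neighbor).

C is a neighbor tone.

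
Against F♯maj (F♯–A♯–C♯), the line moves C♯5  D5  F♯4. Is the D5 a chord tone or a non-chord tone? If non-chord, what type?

The harmony at that moment is F♯ major triad (F♯, A♯, C♯); D5 is not a chord tone.
It is approached by step up from C♯5 and left by leap down to F♯4.
Step in, leap out — an escape tone.

Non-chord tone — an escape tone.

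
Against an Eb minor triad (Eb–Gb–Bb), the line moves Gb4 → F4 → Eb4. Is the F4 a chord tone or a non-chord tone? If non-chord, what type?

The harmony at that moment is Eb minor triad (Eb, Gb, Bb); F4 is not a chord tone.
It is approached by step down from Gb4 and left by step down to Eb4.
Step in, step out in the same direction — a passing tone.

Non-chord tone — a passing tone.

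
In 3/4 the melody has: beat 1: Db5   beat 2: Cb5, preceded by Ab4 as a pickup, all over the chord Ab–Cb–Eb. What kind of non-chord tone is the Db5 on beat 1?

Appoggiatura.

The harmony at that moment is Ab minor triad (Ab, Cb, Eb); Db5 is not a chord tone.
It is approached by leap up from Ab4 and left by step down to Cb5.
Leap in, step out, metrically accented — an appoggiatura.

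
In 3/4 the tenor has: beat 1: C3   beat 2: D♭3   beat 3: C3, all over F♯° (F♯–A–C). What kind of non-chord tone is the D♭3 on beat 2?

The harmony at that moment is F♯ diminished triad (F♯, A, C); D♭3 is not a chord tone.
It is approached by step up from C3 and left by step down to C3.
Step away and step back to the same note — a neighbor tone (upper neighbor).

Upper neighbor tone.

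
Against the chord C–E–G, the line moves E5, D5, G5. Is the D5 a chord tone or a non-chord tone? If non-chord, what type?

The harmony at that moment is C major triad (C, E, G); D5 is not a chord tone.
It is approached by step down from E5 and left by leap up to G5.
Step in, leap out — an escape tone.

Non-chord tone — an escape tone.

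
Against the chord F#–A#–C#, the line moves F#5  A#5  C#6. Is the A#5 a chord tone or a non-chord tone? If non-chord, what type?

F# major triad contains F#, A#, C#; A# is the third, so it is a chord tone.

Chord tone (the third of F# major triad).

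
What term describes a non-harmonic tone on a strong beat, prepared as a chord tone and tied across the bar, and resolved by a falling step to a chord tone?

Approach: by preparation — the pitch is first a chord tone, then held (tied or repeated) while the harmony changes under it. Departure: down by step. Metric position: strong.
A prepared dissonance that resolves downward by step — a suspension. (The same figure resolving upward would be a retardation.)

Suspension.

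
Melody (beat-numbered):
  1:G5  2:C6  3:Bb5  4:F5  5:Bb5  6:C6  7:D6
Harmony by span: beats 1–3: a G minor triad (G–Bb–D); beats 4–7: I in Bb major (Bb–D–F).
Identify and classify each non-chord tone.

C6 (beat 2) — appoggiatura; C6 (beat 6) — passing tone.

The harmony at that moment is G minor triad (G, Bb, D); C6 is not a chord tone.
It is approached by leap up from G5 and left by step down to Bb5.
Leap in, step out — an appoggiatura.
The harmony at that moment is Bb major triad (Bb, D, F); C6 is not a chord tone.
It is approached by step up from Bb5 and left by step up to D6.
Step in, step out in the same direction — a passing tone.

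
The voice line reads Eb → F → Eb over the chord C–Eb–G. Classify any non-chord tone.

F is a neighbor tone.

The harmony at that moment is C minor triad (C, Eb, G); F is not a chord tone.
It is approached by step up from Eb and left by step down to Eb.
Step away and step back to the same note — a neighbor tone (upper neighbor).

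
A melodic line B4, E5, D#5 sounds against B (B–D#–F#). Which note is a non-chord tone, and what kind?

E5 is an appoggiatura.

The harmony at that moment is B major triad (B, D#, F#); E5 is not a chord tone.
It is approached by leap up from B4 and left by step down to D#5.
Leap in, step out — an appoggiatura.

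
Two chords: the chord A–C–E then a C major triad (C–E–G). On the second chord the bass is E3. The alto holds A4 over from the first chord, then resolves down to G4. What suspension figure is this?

At the second chord the bass is E3. The suspended A4 lies a fourth above the bass; after resolving down by step to G4, the interval above the bass becomes a third.
Suspension figures are named by those two intervals: 4–3.

4–3 suspension.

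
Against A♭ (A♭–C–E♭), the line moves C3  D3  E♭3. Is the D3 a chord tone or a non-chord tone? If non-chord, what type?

The harmony at that moment is A♭ major triad (A♭, C, E♭); D3 is not a chord tone.
It is approached by step up from C3 and left by step up to E♭3.
Step in, step out in the same direction — a passing tone.

Non-chord tone — a passing tone.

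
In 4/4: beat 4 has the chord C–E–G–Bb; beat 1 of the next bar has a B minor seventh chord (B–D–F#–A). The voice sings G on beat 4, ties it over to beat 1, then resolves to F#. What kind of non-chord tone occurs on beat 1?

The harmony at that moment is B minor seventh chord (B, D, F#, A); G is not a chord tone.
It is held over (the same pitch as the preceding G) and left by step down to F#.
Held over from the previous chord and resolving down by step — a suspension.

Suspension.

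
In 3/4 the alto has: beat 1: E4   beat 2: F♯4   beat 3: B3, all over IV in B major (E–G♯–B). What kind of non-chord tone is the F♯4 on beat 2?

The harmony at that moment is E major triad (E, G♯, B); F♯4 is not a chord tone.
It is approached by step up from E4 and left by leap down to B3.
Step in, leap out, on a weak beat — an escape tone.

Escape tone.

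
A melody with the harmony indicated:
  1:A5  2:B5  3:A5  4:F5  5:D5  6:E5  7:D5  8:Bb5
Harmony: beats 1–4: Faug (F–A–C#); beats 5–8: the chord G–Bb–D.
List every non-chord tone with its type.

B5 (beat 2) — neighbor tone; E5 (beat 6) — neighbor tone.

The harmony at that moment is F augmented triad (F, A, C#); B5 is not a chord tone.
It is approached by step up from A5 and left by step down to A5.
Step away and step back to the same note — a neighbor tone (upper neighbor).
The harmony at that moment is G minor triad (G, Bb, D); E5 is not a chord tone.
It is approached by step up from D5 and left by step down to D5.
Step away and step back to the same note — a neighbor tone (upper neighbor).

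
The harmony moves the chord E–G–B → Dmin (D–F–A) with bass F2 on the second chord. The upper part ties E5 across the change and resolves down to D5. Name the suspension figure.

At the second chord the bass is F2. The suspended E5 lies a seventh above the bass; after resolving down by step to D5, the interval above the bass becomes a sixth.
Suspension figures are named by those two intervals: 7–6.

7–6 suspension.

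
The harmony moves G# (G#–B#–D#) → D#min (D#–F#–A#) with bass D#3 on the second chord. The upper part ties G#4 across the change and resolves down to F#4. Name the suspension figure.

At the second chord the bass is D#3. The suspended G#4 lies a fourth above the bass; after resolving down by step to F#4, the interval above the bass becomes a third.
Suspension figures are named by those two intervals: 4–3.

4–3 suspension.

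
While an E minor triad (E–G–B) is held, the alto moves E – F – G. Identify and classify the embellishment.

F is a passing tone.

The harmony at that moment is E minor triad (E, G, B); F is not a chord tone.
It is approached by step up from E and left by step up to G.
Step in, step out in the same direction — a passing tone.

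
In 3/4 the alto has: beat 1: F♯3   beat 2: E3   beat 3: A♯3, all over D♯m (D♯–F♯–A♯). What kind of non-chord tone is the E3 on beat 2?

The harmony at that moment is D♯ minor triad (D♯, F♯, A♯); E3 is not a chord tone.
It is approached by step down from F♯3 and left by leap up to A♯3.
Step in, leap out, on a weak beat — an escape tone.

Escape tone.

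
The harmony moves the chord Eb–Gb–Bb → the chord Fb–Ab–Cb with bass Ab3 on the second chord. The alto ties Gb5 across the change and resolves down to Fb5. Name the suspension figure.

At the second chord the bass is Ab3. The suspended Gb5 lies a seventh above the bass; after resolving down by step to Fb5, the interval above the bass becomes a sixth.
Suspension figures are named by those two intervals: 7–6.

7–6 suspension.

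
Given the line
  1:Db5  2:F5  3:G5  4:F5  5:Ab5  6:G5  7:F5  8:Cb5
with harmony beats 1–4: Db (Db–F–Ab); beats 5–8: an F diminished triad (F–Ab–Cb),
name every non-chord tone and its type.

G5 (beat 3) — neighbor tone; G5 (beat 6) — passing tone.

The harmony at that moment is Db major triad (Db, F, Ab); G5 is not a chord tone.
It is approached by step up from F5 and left by step down to F5.
Step away and step back to the same note — a neighbor tone (upper neighbor).
The harmony at that moment is F diminished triad (F, Ab, Cb); G5 is not a chord tone.
It is approached by step down from Ab5 and left by step down to F5.
Step in, step out in the same direction — a passing tone.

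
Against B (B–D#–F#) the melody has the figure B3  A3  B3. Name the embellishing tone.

A3 is a neighbor tone.

The harmony at that moment is B major triad (B, D#, F#); A3 is not a chord tone.
It is approached by step down from B3 and left by step up to B3.
Step away and step back to the same note — a neighbor tone (lower neighbor).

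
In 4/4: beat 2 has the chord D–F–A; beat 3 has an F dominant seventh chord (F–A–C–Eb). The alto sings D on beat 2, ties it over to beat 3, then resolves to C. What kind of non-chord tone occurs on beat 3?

Suspension.

The harmony at that moment is F dominant seventh chord (F, A, C, Eb); D is not a chord tone.
It is held over (the same pitch as the preceding D) and left by step down to C.
Held over from the previous chord and resolving down by step — a suspension.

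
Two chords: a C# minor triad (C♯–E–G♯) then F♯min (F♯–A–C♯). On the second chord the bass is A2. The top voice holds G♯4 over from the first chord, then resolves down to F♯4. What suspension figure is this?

At the second chord the bass is A2. The suspended G♯4 lies a seventh above the bass; after resolving down by step to F♯4, the interval above the bass becomes a sixth.
Suspension figures are named by those two intervals: 7–6.

7–6 suspension.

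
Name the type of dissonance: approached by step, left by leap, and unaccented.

Approach: by step. Departure: by leap. Metric position: weak.
Step in, leap out, from a weak position — an escape tone (échappée). (It is the mirror image of the appoggiatura, which leaps in and steps out on a strong beat.)

Escape tone.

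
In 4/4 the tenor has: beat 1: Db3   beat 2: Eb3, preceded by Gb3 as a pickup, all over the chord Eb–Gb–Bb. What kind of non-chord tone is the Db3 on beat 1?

The harmony at that moment is Eb minor triad (Eb, Gb, Bb); Db3 is not a chord tone.
It is approached by leap down from Gb3 and left by step up to Eb3.
Leap in, step out, metrically accented — an appoggiatura.

Appoggiatura.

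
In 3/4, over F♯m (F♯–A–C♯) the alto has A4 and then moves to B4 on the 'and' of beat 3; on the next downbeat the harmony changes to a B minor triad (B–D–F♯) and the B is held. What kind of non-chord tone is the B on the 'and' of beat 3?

Anticipation.

The harmony at that moment is F♯ minor triad (F♯, A, C♯); B4 is not a chord tone.
It is approached by step up from A4 and then sustained as the same pitch into the next harmony.
Arriving early and becoming a chord tone when the harmony changes — an anticipation.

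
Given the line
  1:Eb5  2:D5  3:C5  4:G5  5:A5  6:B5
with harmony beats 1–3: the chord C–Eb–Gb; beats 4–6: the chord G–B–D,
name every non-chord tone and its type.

The harmony at that moment is C diminished triad (C, Eb, Gb); D5 is not a chord tone.
It is approached by step down from Eb5 and left by step down to C5.
Step in, step out in the same direction — a passing tone.
The harmony at that moment is G major triad (G, B, D); A5 is not a chord tone.
It is approached by step up from G5 and left by step up to B5.
Step in, step out in the same direction — a passing tone.

D5 (beat 2) — passing tone; A5 (beat 5) — passing tone.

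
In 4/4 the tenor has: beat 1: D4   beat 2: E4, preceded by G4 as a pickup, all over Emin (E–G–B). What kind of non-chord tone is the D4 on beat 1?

Appoggiatura.

The harmony at that moment is E minor triad (E, G, B); D4 is not a chord tone.
It is approached by leap down from G4 and left by step up to E4.
Leap in, step out, metrically accented — an appoggiatura.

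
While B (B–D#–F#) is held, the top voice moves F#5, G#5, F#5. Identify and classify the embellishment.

G#5 is a neighbor tone.

The harmony at that moment is B major triad (B, D#, F#); G#5 is not a chord tone.
It is approached by step up from F#5 and left by step down to F#5.
Step away and step back to the same note — a neighbor tone (upper neighbor).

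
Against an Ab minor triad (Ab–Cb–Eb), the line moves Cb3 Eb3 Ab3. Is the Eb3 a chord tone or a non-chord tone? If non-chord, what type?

Chord tone (the fifth of Ab minor triad).

Ab minor triad contains Ab, Cb, Eb; Eb is the fifth, so it is a chord tone.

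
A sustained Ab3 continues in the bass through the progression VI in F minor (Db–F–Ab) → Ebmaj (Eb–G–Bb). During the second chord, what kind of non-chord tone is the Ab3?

The harmony at that moment is Eb major triad (Eb, G, Bb); Ab3 is not a chord tone.
It is held over (the same pitch as the preceding Ab3) and then sustained as the same pitch into the next harmony.
Sustained through a change of harmony — a pedal tone.

Pedal tone (pedal point).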